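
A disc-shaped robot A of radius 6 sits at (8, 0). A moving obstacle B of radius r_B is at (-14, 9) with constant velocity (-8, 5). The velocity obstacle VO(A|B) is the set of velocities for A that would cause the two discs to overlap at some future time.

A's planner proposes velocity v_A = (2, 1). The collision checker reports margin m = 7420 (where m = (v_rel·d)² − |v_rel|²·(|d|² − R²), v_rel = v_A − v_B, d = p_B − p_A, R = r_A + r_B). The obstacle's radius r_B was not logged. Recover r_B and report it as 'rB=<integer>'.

m = 7420
d = (-22, 9);  v_rel = (10, -4),  |v_rel|² = 116
v_rel×d = (10)·(9) − (-4)·(-22) = 2
since m = R²·116 − 2²:  R² = (4 + 7420) / 116 = 64
R = √64 = 8  ⇒  r_B = 8 − 6 = 2

rB=2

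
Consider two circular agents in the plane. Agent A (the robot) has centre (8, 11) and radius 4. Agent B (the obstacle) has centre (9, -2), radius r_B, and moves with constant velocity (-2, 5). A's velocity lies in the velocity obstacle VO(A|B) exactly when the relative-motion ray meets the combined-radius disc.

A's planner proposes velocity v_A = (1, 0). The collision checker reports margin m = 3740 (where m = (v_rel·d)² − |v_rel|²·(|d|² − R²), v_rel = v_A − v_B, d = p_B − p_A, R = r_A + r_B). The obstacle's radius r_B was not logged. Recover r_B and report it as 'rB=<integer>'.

m = 3740
d = (1, -13);  v_rel = (3, -5),  |v_rel|² = 34
v_rel×d = (3)·(-13) − (-5)·(1) = -34
since m = R²·34 − (-34)²:  R² = (1156 + 3740) / 34 = 144
R = √144 = 12  ⇒  r_B = 12 − 4 = 8

rB=8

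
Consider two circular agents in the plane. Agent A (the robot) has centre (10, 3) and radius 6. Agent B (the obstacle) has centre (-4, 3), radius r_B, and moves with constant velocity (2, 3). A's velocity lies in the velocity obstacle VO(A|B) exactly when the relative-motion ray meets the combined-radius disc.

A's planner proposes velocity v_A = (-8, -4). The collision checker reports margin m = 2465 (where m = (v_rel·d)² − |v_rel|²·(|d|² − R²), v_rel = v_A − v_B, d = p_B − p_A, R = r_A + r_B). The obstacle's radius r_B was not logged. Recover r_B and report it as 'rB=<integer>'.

m = 2465
d = (-14, 0);  v_rel = (-10, -7),  |v_rel|² = 149
v_rel×d = (-10)·(0) − (-7)·(-14) = -98
since m = R²·149 − (-98)²:  R² = (9604 + 2465) / 149 = 81
R = √81 = 9  ⇒  r_B = 9 − 6 = 3

rB=3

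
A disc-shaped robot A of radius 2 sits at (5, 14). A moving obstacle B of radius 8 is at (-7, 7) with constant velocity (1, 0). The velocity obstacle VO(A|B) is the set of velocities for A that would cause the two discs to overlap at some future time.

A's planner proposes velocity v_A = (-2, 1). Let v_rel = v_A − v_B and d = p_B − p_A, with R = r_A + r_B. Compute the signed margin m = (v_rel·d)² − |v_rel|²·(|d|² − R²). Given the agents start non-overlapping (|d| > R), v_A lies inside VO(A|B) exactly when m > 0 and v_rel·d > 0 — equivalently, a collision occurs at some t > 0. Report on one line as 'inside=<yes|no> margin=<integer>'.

d = (-12, -7),  |d|² = 193;  R = 2+8 = 10,  c = 193−10² = 93
v_rel = (-3, 1),  |v_rel|² = 10;  v_rel·d = (-3)·(-12) + (1)·(-7) = 29
10·t² − 58·t + 93 = 0  ⇒  m = 29² − 10·93 = -89
m = -89 < 0,  v_rel·d = 29 > 0  ⇒  outside

inside=no margin=-89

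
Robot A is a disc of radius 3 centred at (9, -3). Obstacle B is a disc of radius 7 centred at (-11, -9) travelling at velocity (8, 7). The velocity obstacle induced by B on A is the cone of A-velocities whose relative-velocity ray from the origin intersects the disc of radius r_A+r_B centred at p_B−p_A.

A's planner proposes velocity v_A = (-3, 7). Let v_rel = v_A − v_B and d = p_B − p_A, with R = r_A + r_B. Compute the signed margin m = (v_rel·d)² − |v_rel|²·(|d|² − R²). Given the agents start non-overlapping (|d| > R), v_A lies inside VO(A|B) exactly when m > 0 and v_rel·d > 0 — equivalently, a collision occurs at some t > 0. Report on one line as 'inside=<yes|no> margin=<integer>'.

d = (-20, -6),  |d|² = 436;  R = 3+7 = 10,  c = 436−10² = 336
v_rel = (-11, 0),  |v_rel|² = 121;  v_rel·d = (-11)·(-20) + (0)·(-6) = 220
121·t² − 440·t + 336 = 0  ⇒  m = 220² − 121·336 = 7744
m = 7744 > 0,  v_rel·d = 220 > 0  ⇒  inside

inside=yes margin=7744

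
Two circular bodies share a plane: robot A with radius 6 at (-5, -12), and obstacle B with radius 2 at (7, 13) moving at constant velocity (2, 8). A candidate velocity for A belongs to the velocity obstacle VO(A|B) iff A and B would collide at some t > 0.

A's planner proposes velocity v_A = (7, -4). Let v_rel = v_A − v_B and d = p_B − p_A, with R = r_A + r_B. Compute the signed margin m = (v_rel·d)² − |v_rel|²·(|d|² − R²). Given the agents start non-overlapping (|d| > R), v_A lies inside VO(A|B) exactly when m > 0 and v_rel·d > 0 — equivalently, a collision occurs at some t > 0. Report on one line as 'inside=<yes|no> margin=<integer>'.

d = (12, 25),  |d|² = 769;  R = 6+2 = 8,  c = 769−8² = 705
v_rel = (5, -12),  |v_rel|² = 169;  v_rel·d = (5)·(12) + (-12)·(25) = -240
169·t² + 480·t + 705 = 0  ⇒  m = (-240)² − 169·705 = -61545
m = -61545 < 0,  v_rel·d = -240 < 0  ⇒  outside

inside=no margin=-61545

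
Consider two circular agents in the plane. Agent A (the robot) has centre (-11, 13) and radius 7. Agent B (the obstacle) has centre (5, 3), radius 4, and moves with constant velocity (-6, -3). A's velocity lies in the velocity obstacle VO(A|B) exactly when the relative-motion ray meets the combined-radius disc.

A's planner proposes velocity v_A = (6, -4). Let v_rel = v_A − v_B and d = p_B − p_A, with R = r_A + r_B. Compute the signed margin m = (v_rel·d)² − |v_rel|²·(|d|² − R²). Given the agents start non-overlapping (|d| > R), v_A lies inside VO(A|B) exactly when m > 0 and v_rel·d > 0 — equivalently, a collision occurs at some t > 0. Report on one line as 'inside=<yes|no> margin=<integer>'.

d = (16, -10),  |d|² = 356;  R = 7+4 = 11,  c = 356−11² = 235
v_rel = (12, -1),  |v_rel|² = 145;  v_rel·d = (12)·(16) + (-1)·(-10) = 202
145·t² − 404·t + 235 = 0  ⇒  m = 202² − 145·235 = 6729
m = 6729 > 0,  v_rel·d = 202 > 0  ⇒  inside

inside=yes margin=6729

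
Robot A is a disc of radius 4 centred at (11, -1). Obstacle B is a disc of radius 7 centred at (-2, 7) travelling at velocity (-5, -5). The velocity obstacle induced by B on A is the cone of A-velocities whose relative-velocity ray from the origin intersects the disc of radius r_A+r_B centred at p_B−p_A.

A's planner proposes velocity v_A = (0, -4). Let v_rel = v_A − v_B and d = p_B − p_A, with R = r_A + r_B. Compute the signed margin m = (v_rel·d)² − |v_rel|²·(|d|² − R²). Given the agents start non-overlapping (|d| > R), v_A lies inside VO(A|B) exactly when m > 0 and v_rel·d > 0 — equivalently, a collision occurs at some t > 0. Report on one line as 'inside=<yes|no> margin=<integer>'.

d = (-13, 8),  |d|² = 233;  R = 4+7 = 11,  c = 233−11² = 112
v_rel = (5, 1),  |v_rel|² = 26;  v_rel·d = (5)·(-13) + (1)·(8) = -57
26·t² + 114·t + 112 = 0  ⇒  m = (-57)² − 26·112 = 337
m = 337 > 0,  v_rel·d = -57 < 0  ⇒  outside

inside=no margin=337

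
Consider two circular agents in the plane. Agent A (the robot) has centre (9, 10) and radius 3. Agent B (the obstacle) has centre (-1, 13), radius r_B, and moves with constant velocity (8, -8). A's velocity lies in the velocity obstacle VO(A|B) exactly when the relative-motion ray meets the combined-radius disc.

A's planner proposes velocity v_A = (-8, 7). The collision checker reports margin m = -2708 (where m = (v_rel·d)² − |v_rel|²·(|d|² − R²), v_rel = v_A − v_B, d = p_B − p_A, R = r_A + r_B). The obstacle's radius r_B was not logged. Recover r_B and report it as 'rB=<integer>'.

m = -2708
d = (-10, 3);  v_rel = (-16, 15),  |v_rel|² = 481
v_rel×d = (-16)·(3) − (15)·(-10) = 102
since m = R²·481 − 102²:  R² = (10404 + -2708) / 481 = 16
R = √16 = 4  ⇒  r_B = 4 − 3 = 1

rB=1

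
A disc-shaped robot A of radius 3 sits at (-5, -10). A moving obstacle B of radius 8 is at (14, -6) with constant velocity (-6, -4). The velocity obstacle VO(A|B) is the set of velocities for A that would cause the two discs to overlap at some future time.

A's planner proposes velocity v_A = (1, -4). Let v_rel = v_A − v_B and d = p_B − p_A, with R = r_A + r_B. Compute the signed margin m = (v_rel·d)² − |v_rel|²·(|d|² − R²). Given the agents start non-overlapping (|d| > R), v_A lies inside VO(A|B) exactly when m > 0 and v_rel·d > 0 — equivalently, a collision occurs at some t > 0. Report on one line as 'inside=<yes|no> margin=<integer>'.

d = (19, 4),  |d|² = 377;  R = 3+8 = 11,  c = 377−11² = 256
v_rel = (7, 0),  |v_rel|² = 49;  v_rel·d = (7)·(19) + (0)·(4) = 133
49·t² − 266·t + 256 = 0  ⇒  m = 133² − 49·256 = 5145
m = 5145 > 0,  v_rel·d = 133 > 0  ⇒  inside

inside=yes margin=5145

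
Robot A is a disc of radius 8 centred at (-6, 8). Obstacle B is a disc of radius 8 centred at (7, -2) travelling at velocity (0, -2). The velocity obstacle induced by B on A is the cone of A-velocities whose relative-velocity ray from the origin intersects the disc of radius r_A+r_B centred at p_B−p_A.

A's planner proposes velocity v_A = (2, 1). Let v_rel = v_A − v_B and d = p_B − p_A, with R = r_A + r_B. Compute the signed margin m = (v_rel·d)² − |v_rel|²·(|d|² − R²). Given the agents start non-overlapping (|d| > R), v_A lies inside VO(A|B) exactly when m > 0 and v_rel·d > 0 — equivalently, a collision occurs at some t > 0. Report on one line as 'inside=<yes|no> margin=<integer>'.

d = (13, -10),  |d|² = 269;  R = 8+8 = 16,  c = 269−16² = 13
v_rel = (2, 3),  |v_rel|² = 13;  v_rel·d = (2)·(13) + (3)·(-10) = -4
13·t² + 8·t + 13 = 0  ⇒  m = (-4)² − 13·13 = -153
m = -153 < 0,  v_rel·d = -4 < 0  ⇒  outside

inside=no margin=-153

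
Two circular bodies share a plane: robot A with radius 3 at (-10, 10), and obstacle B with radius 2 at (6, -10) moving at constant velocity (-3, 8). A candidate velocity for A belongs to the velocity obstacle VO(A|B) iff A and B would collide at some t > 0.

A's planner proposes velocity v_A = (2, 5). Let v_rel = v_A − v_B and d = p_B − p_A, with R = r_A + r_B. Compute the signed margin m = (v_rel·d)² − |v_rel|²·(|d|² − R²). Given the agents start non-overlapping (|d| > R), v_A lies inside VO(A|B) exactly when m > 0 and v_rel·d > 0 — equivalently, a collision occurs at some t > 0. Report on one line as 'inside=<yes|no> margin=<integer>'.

d = (16, -20),  |d|² = 656;  R = 3+2 = 5,  c = 656−5² = 631
v_rel = (5, -3),  |v_rel|² = 34;  v_rel·d = (5)·(16) + (-3)·(-20) = 140
34·t² − 280·t + 631 = 0  ⇒  m = 140² − 34·631 = -1854
m = -1854 < 0,  v_rel·d = 140 > 0  ⇒  outside

inside=no margin=-1854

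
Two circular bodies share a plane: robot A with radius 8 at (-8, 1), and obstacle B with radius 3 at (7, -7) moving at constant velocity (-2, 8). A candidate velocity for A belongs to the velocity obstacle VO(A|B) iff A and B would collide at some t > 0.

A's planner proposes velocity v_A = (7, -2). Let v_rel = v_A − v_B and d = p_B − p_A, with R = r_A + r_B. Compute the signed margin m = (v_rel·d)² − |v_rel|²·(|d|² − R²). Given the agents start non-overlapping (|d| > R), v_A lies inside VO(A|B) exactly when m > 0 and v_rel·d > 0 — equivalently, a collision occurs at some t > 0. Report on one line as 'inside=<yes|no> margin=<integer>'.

d = (15, -8),  |d|² = 289;  R = 8+3 = 11,  c = 289−11² = 168
v_rel = (9, -10),  |v_rel|² = 181;  v_rel·d = (9)·(15) + (-10)·(-8) = 215
181·t² − 430·t + 168 = 0  ⇒  m = 215² − 181·168 = 15817
m = 15817 > 0,  v_rel·d = 215 > 0  ⇒  inside

inside=yes margin=15817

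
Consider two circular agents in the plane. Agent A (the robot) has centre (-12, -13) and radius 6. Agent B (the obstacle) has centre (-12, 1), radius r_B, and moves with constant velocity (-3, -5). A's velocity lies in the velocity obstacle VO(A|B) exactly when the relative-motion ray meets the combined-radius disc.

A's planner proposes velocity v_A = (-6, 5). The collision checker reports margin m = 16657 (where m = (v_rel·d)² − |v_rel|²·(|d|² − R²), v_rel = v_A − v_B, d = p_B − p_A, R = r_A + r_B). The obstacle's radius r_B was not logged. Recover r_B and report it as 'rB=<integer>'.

m = 16657
d = (0, 14);  v_rel = (-3, 10),  |v_rel|² = 109
v_rel×d = (-3)·(14) − (10)·(0) = -42
since m = R²·109 − (-42)²:  R² = (1764 + 16657) / 109 = 169
R = √169 = 13  ⇒  r_B = 13 − 6 = 7

rB=7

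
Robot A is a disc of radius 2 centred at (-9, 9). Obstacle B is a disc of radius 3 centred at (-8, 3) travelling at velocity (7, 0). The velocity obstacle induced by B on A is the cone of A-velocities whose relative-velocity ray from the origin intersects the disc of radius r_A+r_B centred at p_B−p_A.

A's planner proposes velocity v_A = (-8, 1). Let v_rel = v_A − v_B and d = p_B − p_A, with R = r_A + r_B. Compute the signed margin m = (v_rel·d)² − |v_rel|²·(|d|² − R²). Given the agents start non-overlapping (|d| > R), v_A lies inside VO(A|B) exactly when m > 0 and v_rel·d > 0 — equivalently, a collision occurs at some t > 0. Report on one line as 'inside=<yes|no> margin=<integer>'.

d = (1, -6),  |d|² = 37;  R = 2+3 = 5,  c = 37−5² = 12
v_rel = (-15, 1),  |v_rel|² = 226;  v_rel·d = (-15)·(1) + (1)·(-6) = -21
226·t² + 42·t + 12 = 0  ⇒  m = (-21)² − 226·12 = -2271
m = -2271 < 0,  v_rel·d = -21 < 0  ⇒  outside

inside=no margin=-2271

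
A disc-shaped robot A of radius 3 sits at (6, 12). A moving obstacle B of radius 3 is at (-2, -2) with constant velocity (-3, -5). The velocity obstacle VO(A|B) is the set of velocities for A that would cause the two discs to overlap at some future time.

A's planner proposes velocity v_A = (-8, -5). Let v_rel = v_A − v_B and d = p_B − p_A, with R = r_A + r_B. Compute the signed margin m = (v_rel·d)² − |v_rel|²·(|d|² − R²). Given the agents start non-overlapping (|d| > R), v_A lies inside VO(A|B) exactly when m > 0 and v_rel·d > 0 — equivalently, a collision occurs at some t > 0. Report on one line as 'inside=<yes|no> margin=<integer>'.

d = (-8, -14),  |d|² = 260;  R = 3+3 = 6,  c = 260−6² = 224
v_rel = (-5, 0),  |v_rel|² = 25;  v_rel·d = (-5)·(-8) + (0)·(-14) = 40
25·t² − 80·t + 224 = 0  ⇒  m = 40² − 25·224 = -4000
m = -4000 < 0,  v_rel·d = 40 > 0  ⇒  outside

inside=no margin=-4000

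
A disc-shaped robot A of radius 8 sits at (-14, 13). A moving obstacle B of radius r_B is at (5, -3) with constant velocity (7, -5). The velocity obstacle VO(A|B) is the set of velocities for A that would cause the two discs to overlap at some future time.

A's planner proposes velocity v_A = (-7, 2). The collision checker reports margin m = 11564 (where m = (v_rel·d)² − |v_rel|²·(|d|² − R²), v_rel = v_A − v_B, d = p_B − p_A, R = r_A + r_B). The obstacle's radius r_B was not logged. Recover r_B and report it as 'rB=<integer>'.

m = 11564
d = (19, -16);  v_rel = (-14, 7),  |v_rel|² = 245
v_rel×d = (-14)·(-16) − (7)·(19) = 91
since m = R²·245 − 91²:  R² = (8281 + 11564) / 245 = 81
R = √81 = 9  ⇒  r_B = 9 − 8 = 1

rB=1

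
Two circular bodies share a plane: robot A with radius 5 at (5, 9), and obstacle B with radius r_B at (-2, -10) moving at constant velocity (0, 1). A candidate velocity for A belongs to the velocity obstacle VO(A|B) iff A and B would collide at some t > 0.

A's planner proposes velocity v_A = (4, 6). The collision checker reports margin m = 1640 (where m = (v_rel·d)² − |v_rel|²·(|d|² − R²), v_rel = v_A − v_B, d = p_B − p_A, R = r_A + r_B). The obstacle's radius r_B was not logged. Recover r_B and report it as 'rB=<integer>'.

m = 1640
d = (-7, -19);  v_rel = (4, 5),  |v_rel|² = 41
v_rel×d = (4)·(-19) − (5)·(-7) = -41
since m = R²·41 − (-41)²:  R² = (1681 + 1640) / 41 = 81
R = √81 = 9  ⇒  r_B = 9 − 5 = 4

rB=4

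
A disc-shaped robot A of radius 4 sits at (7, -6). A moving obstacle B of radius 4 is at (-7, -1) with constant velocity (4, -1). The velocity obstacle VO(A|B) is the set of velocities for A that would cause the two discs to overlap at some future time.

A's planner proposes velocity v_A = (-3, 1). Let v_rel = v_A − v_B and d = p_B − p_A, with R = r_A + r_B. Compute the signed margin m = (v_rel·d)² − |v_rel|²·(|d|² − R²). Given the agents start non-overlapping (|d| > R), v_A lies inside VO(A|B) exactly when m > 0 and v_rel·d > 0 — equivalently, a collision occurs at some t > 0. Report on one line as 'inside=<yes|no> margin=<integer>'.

d = (-14, 5),  |d|² = 221;  R = 4+4 = 8,  c = 221−8² = 157
v_rel = (-7, 2),  |v_rel|² = 53;  v_rel·d = (-7)·(-14) + (2)·(5) = 108
53·t² − 216·t + 157 = 0  ⇒  m = 108² − 53·157 = 3343
m = 3343 > 0,  v_rel·d = 108 > 0  ⇒  inside

inside=yes margin=3343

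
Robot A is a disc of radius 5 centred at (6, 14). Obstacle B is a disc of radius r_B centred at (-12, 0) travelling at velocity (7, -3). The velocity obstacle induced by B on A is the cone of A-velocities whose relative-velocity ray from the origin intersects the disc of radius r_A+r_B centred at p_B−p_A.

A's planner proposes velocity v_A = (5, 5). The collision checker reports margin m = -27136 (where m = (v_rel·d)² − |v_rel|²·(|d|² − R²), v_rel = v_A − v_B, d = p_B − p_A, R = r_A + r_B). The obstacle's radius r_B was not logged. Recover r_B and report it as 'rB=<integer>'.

m = -27136
d = (-18, -14);  v_rel = (-2, 8),  |v_rel|² = 68
v_rel×d = (-2)·(-14) − (8)·(-18) = 172
since m = R²·68 − 172²:  R² = (29584 + -27136) / 68 = 36
R = √36 = 6  ⇒  r_B = 6 − 5 = 1

rB=1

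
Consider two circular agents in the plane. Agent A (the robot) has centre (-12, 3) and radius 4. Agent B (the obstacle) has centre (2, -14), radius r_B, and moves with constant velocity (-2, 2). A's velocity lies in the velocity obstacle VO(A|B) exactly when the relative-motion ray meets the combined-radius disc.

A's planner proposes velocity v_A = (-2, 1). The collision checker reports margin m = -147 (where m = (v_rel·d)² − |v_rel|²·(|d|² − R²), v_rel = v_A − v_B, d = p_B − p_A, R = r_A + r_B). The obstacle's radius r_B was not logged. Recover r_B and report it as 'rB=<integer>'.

m = -147
d = (14, -17);  v_rel = (0, -1),  |v_rel|² = 1
v_rel×d = (0)·(-17) − (-1)·(14) = 14
since m = R²·1 − 14²:  R² = (196 + -147) / 1 = 49
R = √49 = 7  ⇒  r_B = 7 − 4 = 3

rB=3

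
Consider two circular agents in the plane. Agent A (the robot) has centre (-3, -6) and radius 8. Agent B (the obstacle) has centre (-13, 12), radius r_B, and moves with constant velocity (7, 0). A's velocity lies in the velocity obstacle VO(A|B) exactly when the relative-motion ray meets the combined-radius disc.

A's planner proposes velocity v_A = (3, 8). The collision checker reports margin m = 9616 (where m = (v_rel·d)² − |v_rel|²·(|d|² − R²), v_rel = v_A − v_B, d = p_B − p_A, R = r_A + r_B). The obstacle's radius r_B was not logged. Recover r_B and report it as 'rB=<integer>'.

m = 9616
d = (-10, 18);  v_rel = (-4, 8),  |v_rel|² = 80
v_rel×d = (-4)·(18) − (8)·(-10) = 8
since m = R²·80 − 8²:  R² = (64 + 9616) / 80 = 121
R = √121 = 11  ⇒  r_B = 11 − 8 = 3

rB=3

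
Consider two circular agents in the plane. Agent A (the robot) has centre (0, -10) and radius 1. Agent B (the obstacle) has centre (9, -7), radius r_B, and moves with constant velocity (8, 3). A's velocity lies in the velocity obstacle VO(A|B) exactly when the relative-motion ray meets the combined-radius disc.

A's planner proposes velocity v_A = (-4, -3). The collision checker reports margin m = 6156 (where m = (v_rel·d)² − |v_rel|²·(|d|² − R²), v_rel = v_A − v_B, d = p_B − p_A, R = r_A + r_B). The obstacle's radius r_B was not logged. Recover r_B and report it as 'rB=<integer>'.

m = 6156
d = (9, 3);  v_rel = (-12, -6),  |v_rel|² = 180
v_rel×d = (-12)·(3) − (-6)·(9) = 18
since m = R²·180 − 18²:  R² = (324 + 6156) / 180 = 36
R = √36 = 6  ⇒  r_B = 6 − 1 = 5

rB=5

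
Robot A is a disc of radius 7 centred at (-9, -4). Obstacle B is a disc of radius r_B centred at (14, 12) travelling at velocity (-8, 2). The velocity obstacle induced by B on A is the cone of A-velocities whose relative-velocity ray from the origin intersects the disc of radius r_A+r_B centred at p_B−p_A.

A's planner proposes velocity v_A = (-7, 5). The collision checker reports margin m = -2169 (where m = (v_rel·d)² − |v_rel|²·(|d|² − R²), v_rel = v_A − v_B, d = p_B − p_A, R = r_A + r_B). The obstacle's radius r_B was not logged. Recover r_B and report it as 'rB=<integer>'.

m = -2169
d = (23, 16);  v_rel = (1, 3),  |v_rel|² = 10
v_rel×d = (1)·(16) − (3)·(23) = -53
since m = R²·10 − (-53)²:  R² = (2809 + -2169) / 10 = 64
R = √64 = 8  ⇒  r_B = 8 − 7 = 1

rB=1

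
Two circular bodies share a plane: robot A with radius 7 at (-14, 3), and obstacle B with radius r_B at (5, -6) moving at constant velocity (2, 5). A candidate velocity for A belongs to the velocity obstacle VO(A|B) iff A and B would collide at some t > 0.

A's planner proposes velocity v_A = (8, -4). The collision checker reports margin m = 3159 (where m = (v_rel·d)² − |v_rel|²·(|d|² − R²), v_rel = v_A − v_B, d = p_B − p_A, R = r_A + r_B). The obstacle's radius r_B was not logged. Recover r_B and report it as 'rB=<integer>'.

m = 3159
d = (19, -9);  v_rel = (6, -9),  |v_rel|² = 117
v_rel×d = (6)·(-9) − (-9)·(19) = 117
since m = R²·117 − 117²:  R² = (13689 + 3159) / 117 = 144
R = √144 = 12  ⇒  r_B = 12 − 7 = 5

rB=5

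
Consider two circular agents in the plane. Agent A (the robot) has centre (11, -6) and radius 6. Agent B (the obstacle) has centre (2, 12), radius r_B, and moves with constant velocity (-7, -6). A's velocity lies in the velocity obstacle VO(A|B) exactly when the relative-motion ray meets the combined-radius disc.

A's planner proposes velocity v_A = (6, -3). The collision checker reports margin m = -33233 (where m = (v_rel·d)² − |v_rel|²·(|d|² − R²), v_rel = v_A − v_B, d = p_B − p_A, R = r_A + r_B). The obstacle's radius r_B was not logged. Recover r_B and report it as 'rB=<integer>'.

m = -33233
d = (-9, 18);  v_rel = (13, 3),  |v_rel|² = 178
v_rel×d = (13)·(18) − (3)·(-9) = 261
since m = R²·178 − 261²:  R² = (68121 + -33233) / 178 = 196
R = √196 = 14  ⇒  r_B = 14 − 6 = 8

rB=8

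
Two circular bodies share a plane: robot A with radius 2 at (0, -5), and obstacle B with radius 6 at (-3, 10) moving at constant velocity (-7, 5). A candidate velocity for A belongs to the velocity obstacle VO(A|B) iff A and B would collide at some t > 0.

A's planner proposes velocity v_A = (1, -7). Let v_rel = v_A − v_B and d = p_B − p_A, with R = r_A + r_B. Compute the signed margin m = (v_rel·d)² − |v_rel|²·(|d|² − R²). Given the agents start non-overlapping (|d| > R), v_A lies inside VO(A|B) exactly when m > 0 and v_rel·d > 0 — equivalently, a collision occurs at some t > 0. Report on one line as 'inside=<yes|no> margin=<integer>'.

d = (-3, 15),  |d|² = 234;  R = 2+6 = 8,  c = 234−8² = 170
v_rel = (8, -12),  |v_rel|² = 208;  v_rel·d = (8)·(-3) + (-12)·(15) = -204
208·t² + 408·t + 170 = 0  ⇒  m = (-204)² − 208·170 = 6256
m = 6256 > 0,  v_rel·d = -204 < 0  ⇒  outside

inside=no margin=6256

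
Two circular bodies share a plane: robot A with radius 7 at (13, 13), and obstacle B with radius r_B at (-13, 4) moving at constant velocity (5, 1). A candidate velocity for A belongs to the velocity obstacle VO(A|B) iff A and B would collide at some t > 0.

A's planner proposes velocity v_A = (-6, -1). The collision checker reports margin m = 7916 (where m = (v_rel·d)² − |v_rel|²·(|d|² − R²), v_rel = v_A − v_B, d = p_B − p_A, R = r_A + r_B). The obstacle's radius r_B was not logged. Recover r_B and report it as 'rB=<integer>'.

m = 7916
d = (-26, -9);  v_rel = (-11, -2),  |v_rel|² = 125
v_rel×d = (-11)·(-9) − (-2)·(-26) = 47
since m = R²·125 − 47²:  R² = (2209 + 7916) / 125 = 81
R = √81 = 9  ⇒  r_B = 9 − 7 = 2

rB=2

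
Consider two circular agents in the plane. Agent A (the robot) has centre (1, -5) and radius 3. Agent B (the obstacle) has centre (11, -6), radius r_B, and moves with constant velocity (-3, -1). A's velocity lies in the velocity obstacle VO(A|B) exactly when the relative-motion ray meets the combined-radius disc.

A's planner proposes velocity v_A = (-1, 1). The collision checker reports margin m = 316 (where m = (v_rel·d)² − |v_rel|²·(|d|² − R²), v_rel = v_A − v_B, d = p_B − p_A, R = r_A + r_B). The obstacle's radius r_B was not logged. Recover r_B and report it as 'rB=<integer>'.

m = 316
d = (10, -1);  v_rel = (2, 2),  |v_rel|² = 8
v_rel×d = (2)·(-1) − (2)·(10) = -22
since m = R²·8 − (-22)²:  R² = (484 + 316) / 8 = 100
R = √100 = 10  ⇒  r_B = 10 − 3 = 7

rB=7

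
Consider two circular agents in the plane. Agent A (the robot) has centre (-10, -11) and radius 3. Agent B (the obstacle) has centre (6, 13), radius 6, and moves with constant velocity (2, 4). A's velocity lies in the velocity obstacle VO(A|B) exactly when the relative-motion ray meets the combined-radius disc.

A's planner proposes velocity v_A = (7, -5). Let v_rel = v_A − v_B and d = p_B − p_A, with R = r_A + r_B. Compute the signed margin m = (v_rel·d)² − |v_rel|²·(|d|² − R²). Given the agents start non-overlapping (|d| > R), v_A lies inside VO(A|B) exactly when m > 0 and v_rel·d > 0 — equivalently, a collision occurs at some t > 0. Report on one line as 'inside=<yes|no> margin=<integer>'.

d = (16, 24),  |d|² = 832;  R = 3+6 = 9,  c = 832−9² = 751
v_rel = (5, -9),  |v_rel|² = 106;  v_rel·d = (5)·(16) + (-9)·(24) = -136
106·t² + 272·t + 751 = 0  ⇒  m = (-136)² − 106·751 = -61110
m = -61110 < 0,  v_rel·d = -136 < 0  ⇒  outside

inside=no margin=-61110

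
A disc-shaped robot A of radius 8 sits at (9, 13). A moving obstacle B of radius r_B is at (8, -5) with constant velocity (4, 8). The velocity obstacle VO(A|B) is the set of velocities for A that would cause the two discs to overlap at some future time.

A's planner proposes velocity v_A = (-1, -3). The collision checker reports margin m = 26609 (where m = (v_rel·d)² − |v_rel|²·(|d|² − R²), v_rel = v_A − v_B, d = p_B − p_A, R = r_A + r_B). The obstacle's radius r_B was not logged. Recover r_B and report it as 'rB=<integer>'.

m = 26609
d = (-1, -18);  v_rel = (-5, -11),  |v_rel|² = 146
v_rel×d = (-5)·(-18) − (-11)·(-1) = 79
since m = R²·146 − 79²:  R² = (6241 + 26609) / 146 = 225
R = √225 = 15  ⇒  r_B = 15 − 8 = 7

rB=7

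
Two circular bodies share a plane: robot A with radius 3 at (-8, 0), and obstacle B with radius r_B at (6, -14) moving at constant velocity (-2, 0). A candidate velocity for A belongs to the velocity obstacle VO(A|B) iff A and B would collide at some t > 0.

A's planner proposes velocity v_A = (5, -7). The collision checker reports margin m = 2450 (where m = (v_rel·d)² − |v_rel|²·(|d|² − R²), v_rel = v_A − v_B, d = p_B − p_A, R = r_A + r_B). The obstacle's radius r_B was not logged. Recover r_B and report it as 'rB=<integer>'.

m = 2450
d = (14, -14);  v_rel = (7, -7),  |v_rel|² = 98
v_rel×d = (7)·(-14) − (-7)·(14) = 0
since m = R²·98 − 0²:  R² = (0 + 2450) / 98 = 25
R = √25 = 5  ⇒  r_B = 5 − 3 = 2

rB=2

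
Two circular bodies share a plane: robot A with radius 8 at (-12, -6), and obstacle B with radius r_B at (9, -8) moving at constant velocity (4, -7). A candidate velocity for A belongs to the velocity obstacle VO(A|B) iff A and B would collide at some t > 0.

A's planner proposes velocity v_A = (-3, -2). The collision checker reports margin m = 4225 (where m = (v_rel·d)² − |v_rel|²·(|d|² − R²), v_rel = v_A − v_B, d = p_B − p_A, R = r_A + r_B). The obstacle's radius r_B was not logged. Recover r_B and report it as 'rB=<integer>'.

m = 4225
d = (21, -2);  v_rel = (-7, 5),  |v_rel|² = 74
v_rel×d = (-7)·(-2) − (5)·(21) = -91
since m = R²·74 − (-91)²:  R² = (8281 + 4225) / 74 = 169
R = √169 = 13  ⇒  r_B = 13 − 8 = 5

rB=5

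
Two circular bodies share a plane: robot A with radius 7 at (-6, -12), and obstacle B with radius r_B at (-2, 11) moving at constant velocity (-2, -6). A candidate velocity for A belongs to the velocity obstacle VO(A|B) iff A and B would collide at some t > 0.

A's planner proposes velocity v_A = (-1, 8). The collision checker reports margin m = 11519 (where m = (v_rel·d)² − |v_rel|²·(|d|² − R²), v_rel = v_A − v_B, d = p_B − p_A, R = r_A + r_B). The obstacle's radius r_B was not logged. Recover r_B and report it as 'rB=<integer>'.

m = 11519
d = (4, 23);  v_rel = (1, 14),  |v_rel|² = 197
v_rel×d = (1)·(23) − (14)·(4) = -33
since m = R²·197 − (-33)²:  R² = (1089 + 11519) / 197 = 64
R = √64 = 8  ⇒  r_B = 8 − 7 = 1

rB=1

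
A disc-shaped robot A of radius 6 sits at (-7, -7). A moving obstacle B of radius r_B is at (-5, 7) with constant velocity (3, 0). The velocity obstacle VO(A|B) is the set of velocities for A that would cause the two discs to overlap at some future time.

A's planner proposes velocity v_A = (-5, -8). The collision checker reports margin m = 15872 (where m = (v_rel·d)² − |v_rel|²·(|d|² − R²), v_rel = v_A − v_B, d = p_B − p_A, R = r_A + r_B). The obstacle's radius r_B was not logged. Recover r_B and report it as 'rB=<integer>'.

m = 15872
d = (2, 14);  v_rel = (-8, -8),  |v_rel|² = 128
v_rel×d = (-8)·(14) − (-8)·(2) = -96
since m = R²·128 − (-96)²:  R² = (9216 + 15872) / 128 = 196
R = √196 = 14  ⇒  r_B = 14 − 6 = 8

rB=8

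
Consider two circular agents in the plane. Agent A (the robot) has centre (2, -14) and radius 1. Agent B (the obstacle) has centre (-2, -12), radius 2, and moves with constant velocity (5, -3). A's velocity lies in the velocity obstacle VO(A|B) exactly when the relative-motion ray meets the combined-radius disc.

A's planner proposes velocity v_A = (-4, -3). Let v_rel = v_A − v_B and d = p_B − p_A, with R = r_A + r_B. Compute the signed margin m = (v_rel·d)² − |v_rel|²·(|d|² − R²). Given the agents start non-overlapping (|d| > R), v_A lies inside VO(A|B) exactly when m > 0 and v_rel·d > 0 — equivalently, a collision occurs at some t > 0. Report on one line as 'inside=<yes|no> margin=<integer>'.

d = (-4, 2),  |d|² = 20;  R = 1+2 = 3,  c = 20−3² = 11
v_rel = (-9, 0),  |v_rel|² = 81;  v_rel·d = (-9)·(-4) + (0)·(2) = 36
81·t² − 72·t + 11 = 0  ⇒  m = 36² − 81·11 = 405
m = 405 > 0,  v_rel·d = 36 > 0  ⇒  inside

inside=yes margin=405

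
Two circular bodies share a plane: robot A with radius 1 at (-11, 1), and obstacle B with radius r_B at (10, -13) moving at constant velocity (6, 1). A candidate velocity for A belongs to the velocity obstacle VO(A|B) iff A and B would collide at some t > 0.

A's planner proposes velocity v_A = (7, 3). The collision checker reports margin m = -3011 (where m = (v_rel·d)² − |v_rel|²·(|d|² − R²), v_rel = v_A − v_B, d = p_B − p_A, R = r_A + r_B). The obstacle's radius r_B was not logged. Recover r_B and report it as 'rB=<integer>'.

m = -3011
d = (21, -14);  v_rel = (1, 2),  |v_rel|² = 5
v_rel×d = (1)·(-14) − (2)·(21) = -56
since m = R²·5 − (-56)²:  R² = (3136 + -3011) / 5 = 25
R = √25 = 5  ⇒  r_B = 5 − 1 = 4

rB=4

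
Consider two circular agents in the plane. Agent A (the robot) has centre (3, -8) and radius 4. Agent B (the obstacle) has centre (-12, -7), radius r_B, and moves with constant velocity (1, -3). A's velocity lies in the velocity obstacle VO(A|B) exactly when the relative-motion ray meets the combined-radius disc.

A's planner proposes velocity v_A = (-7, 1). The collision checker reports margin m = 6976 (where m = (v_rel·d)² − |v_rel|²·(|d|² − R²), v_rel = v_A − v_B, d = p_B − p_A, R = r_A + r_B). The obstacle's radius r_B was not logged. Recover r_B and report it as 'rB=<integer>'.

m = 6976
d = (-15, 1);  v_rel = (-8, 4),  |v_rel|² = 80
v_rel×d = (-8)·(1) − (4)·(-15) = 52
since m = R²·80 − 52²:  R² = (2704 + 6976) / 80 = 121
R = √121 = 11  ⇒  r_B = 11 − 4 = 7

rB=7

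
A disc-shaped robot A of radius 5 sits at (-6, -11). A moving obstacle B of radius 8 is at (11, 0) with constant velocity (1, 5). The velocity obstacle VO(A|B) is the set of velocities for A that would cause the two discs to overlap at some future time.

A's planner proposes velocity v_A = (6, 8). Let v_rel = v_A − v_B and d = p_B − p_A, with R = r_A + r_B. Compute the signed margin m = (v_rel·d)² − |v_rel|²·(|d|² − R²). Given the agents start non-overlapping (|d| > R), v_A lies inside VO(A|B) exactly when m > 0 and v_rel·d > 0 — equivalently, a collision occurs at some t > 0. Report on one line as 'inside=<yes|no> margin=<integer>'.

d = (17, 11),  |d|² = 410;  R = 5+8 = 13,  c = 410−13² = 241
v_rel = (5, 3),  |v_rel|² = 34;  v_rel·d = (5)·(17) + (3)·(11) = 118
34·t² − 236·t + 241 = 0  ⇒  m = 118² − 34·241 = 5730
m = 5730 > 0,  v_rel·d = 118 > 0  ⇒  inside

inside=yes margin=5730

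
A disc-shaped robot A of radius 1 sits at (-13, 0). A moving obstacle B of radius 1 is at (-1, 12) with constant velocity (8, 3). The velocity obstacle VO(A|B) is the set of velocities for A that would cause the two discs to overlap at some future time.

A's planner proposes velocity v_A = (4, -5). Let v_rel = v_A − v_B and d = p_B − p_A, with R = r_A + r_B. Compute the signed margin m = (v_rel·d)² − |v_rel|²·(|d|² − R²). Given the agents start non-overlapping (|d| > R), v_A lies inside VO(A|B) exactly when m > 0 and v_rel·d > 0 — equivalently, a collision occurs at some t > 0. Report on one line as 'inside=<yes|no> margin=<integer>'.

d = (12, 12),  |d|² = 288;  R = 1+1 = 2,  c = 288−2² = 284
v_rel = (-4, -8),  |v_rel|² = 80;  v_rel·d = (-4)·(12) + (-8)·(12) = -144
80·t² + 288·t + 284 = 0  ⇒  m = (-144)² − 80·284 = -1984
m = -1984 < 0,  v_rel·d = -144 < 0  ⇒  outside

inside=no margin=-1984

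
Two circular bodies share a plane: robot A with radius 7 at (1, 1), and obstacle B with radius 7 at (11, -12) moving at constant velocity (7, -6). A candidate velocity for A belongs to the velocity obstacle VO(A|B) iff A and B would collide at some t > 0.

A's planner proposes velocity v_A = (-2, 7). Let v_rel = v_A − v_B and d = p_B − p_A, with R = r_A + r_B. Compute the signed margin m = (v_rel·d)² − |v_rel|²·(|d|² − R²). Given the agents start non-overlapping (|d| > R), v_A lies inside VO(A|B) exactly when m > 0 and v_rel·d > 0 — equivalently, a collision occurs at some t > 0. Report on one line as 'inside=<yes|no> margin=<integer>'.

d = (10, -13),  |d|² = 269;  R = 7+7 = 14,  c = 269−14² = 73
v_rel = (-9, 13),  |v_rel|² = 250;  v_rel·d = (-9)·(10) + (13)·(-13) = -259
250·t² + 518·t + 73 = 0  ⇒  m = (-259)² − 250·73 = 48831
m = 48831 > 0,  v_rel·d = -259 < 0  ⇒  outside

inside=no margin=48831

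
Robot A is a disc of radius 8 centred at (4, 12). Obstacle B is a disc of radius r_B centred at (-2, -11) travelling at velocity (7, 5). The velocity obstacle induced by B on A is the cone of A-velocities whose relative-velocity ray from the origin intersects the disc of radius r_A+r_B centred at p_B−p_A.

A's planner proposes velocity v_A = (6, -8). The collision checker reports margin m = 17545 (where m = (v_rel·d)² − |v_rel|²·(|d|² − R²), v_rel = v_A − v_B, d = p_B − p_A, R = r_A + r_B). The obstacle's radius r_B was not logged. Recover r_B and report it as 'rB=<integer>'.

m = 17545
d = (-6, -23);  v_rel = (-1, -13),  |v_rel|² = 170
v_rel×d = (-1)·(-23) − (-13)·(-6) = -55
since m = R²·170 − (-55)²:  R² = (3025 + 17545) / 170 = 121
R = √121 = 11  ⇒  r_B = 11 − 8 = 3

rB=3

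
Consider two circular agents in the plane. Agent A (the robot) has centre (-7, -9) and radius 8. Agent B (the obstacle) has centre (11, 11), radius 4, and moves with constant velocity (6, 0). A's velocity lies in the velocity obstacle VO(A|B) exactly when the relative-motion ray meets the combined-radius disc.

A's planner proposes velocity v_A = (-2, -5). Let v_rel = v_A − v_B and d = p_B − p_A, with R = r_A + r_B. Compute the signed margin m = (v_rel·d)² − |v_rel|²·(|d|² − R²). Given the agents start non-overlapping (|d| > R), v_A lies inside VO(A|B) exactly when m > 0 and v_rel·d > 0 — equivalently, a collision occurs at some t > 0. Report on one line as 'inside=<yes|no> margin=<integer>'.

d = (18, 20),  |d|² = 724;  R = 8+4 = 12,  c = 724−12² = 580
v_rel = (-8, -5),  |v_rel|² = 89;  v_rel·d = (-8)·(18) + (-5)·(20) = -244
89·t² + 488·t + 580 = 0  ⇒  m = (-244)² − 89·580 = 7916
m = 7916 > 0,  v_rel·d = -244 < 0  ⇒  outside

inside=no margin=7916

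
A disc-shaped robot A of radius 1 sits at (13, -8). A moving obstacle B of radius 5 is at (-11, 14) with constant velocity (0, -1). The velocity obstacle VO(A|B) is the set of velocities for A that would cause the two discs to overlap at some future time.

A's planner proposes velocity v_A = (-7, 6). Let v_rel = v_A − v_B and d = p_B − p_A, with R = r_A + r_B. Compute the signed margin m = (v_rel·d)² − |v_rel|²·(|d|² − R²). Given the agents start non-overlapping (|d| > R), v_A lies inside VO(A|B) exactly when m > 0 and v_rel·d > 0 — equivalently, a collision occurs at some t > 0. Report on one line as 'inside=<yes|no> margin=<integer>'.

d = (-24, 22),  |d|² = 1060;  R = 1+5 = 6,  c = 1060−6² = 1024
v_rel = (-7, 7),  |v_rel|² = 98;  v_rel·d = (-7)·(-24) + (7)·(22) = 322
98·t² − 644·t + 1024 = 0  ⇒  m = 322² − 98·1024 = 3332
m = 3332 > 0,  v_rel·d = 322 > 0  ⇒  inside

inside=yes margin=3332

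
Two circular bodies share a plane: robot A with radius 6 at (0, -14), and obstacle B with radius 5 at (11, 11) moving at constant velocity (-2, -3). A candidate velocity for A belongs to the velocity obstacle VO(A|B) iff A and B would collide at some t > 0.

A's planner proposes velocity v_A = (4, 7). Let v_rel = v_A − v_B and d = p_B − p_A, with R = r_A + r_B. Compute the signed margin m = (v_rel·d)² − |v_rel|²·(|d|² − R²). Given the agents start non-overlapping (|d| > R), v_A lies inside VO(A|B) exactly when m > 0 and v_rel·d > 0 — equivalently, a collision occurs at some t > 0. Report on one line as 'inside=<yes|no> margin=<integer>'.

d = (11, 25),  |d|² = 746;  R = 6+5 = 11,  c = 746−11² = 625
v_rel = (6, 10),  |v_rel|² = 136;  v_rel·d = (6)·(11) + (10)·(25) = 316
136·t² − 632·t + 625 = 0  ⇒  m = 316² − 136·625 = 14856
m = 14856 > 0,  v_rel·d = 316 > 0  ⇒  inside

inside=yes margin=14856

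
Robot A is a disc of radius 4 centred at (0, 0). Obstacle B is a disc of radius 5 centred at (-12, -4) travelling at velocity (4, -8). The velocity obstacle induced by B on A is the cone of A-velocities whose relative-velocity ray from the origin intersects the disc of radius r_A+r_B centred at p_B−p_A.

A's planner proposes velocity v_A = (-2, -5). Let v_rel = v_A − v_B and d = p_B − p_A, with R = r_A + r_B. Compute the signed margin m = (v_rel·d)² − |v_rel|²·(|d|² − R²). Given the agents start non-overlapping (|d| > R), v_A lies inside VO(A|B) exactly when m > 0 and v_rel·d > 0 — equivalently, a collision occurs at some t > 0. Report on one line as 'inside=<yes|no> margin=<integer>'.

d = (-12, -4),  |d|² = 160;  R = 4+5 = 9,  c = 160−9² = 79
v_rel = (-6, 3),  |v_rel|² = 45;  v_rel·d = (-6)·(-12) + (3)·(-4) = 60
45·t² − 120·t + 79 = 0  ⇒  m = 60² − 45·79 = 45
m = 45 > 0,  v_rel·d = 60 > 0  ⇒  inside

inside=yes margin=45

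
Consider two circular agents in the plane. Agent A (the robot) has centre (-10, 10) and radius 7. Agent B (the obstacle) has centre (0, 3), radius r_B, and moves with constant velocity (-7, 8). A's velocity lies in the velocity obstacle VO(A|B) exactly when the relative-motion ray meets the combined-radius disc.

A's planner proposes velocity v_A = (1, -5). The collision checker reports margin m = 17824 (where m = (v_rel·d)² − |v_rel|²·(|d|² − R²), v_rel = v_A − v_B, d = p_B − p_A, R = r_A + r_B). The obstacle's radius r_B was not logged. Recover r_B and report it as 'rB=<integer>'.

m = 17824
d = (10, -7);  v_rel = (8, -13),  |v_rel|² = 233
v_rel×d = (8)·(-7) − (-13)·(10) = 74
since m = R²·233 − 74²:  R² = (5476 + 17824) / 233 = 100
R = √100 = 10  ⇒  r_B = 10 − 7 = 3

rB=3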